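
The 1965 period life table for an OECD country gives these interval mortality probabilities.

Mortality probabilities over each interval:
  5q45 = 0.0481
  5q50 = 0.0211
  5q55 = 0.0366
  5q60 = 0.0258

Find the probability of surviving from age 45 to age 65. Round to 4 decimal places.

The overall survival probability is (1 − 0.0481) × (1 − 0.0211) × (1 − 0.0366) × (1 − 0.0258).
= 0.9519 × 0.9789 × 0.9634 × 0.9742 = 0.874550.

0.8745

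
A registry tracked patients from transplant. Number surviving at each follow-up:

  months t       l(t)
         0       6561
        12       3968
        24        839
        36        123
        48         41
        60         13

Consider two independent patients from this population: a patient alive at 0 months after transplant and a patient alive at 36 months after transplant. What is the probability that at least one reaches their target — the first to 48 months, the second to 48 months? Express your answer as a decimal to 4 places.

0.3375

p₁ = l(48)/l(0) = 41/6561 = 0.006249; p₂ = l(48)/l(36) = 41/123 = 0.333333.
P(at least one) = 1 − (1−p₁)(1−p₂) = 1 − 0.993751 × 0.666667 = 0.337499.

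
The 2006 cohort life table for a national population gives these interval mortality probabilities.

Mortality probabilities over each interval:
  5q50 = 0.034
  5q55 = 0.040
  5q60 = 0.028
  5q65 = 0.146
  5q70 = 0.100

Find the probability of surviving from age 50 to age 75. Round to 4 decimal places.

0.6928

Chaining the interval survival probabilities: (1 − 0.034) × (1 − 0.040) × (1 − 0.028) × (1 − 0.146) × (1 − 0.100).
= 0.966 × 0.960 × 0.972 × 0.854 × 0.900 = 0.692811.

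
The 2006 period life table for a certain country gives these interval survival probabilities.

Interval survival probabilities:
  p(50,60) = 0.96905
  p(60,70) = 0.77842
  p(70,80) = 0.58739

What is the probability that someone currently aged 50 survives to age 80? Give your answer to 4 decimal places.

P(survive 50→80) = 0.96905 × 0.77842 × 0.58739.
= 0.443085.

0.4431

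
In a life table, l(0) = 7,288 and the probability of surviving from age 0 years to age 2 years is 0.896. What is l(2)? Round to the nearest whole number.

6530

l(2) = l(0) × p = 7,288 × 0.896 = 6530.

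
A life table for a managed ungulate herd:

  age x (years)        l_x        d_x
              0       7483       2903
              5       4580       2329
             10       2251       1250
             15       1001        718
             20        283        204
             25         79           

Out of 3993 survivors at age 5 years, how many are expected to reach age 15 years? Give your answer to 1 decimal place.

The relevant probability is 1001/4580 = 0.218559.
Expected number = 3993 × 0.218559 = 872.7.

872.7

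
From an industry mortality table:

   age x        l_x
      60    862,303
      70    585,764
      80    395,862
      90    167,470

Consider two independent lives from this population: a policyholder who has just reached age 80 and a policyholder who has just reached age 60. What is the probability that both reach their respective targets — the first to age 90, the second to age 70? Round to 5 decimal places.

p₁ = l_90/l_80 = 167,470/395,862 = 0.423051; p₂ = l_70/l_60 = 585,764/862,303 = 0.679302.
P(both) = p₁ × p₂ = 0.423051 × 0.679302 = 0.287379.

0.28738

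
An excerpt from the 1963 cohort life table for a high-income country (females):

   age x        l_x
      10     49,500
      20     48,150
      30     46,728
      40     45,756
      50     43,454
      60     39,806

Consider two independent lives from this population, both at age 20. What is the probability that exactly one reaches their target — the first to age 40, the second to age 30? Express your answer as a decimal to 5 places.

0.07632

p₁ = l_40/l_20 = 45,756/48,150 = 0.950280; p₂ = l_30/l_20 = 46,728/48,150 = 0.970467.
P(exactly one) = p₁(1−p₂) + (1−p₁)p₂ = 0.028065 + 0.048252 = 0.076316.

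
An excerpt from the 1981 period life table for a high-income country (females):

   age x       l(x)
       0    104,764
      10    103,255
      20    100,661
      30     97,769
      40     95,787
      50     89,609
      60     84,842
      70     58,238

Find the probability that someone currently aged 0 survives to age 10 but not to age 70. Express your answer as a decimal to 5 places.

This is the probability of reaching 10 but not 70, conditional on being alive at 0: (l(10) − l(70)) / l(0).
= (103,255 − 58,238) / 104,764 = 45,017 / 104,764 = 0.429699.

0.42970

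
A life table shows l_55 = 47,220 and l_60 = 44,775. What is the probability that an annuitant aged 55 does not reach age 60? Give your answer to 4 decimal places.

0.0518

P(die before 60 | alive at 55) = 1 − l_60/l_55 = 1 − 44,775/47,220 = (2,445)/47,220 = 0.051779.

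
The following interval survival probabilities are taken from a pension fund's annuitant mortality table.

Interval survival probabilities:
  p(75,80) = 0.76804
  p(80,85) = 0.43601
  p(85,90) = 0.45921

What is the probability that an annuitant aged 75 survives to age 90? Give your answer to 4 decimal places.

Chaining the interval survival probabilities: 0.76804 × 0.43601 × 0.45921.
= 0.153777.

0.1538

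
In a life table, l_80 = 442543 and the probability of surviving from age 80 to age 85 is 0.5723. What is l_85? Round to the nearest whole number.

l_85 = l_80 × p = 442543 × 0.5723 = 253267.

253267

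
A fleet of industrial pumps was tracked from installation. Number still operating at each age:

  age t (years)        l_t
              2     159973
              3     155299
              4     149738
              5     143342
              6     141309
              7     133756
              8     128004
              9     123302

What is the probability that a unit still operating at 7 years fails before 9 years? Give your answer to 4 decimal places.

P(fail before 9 | operational at 7) = 1 − l_9/l_7 = 1 − 123302/133756 = (10454)/133756 = 0.078157.

0.0782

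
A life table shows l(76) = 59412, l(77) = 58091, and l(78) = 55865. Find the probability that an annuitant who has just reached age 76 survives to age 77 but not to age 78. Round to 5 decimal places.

This is the probability of reaching 77 but not 78, conditional on being alive at 76: (l(77) − l(78)) / l(76).
= (58091 − 55865) / 59412 = 2226 / 59412 = 0.037467.

0.03747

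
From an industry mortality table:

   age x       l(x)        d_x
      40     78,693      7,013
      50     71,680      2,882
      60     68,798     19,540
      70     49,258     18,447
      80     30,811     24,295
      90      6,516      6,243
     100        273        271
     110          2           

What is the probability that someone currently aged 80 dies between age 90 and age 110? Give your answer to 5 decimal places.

0.21142

This is the probability of reaching 90 but not 110, conditional on being alive at 80: (l(90) − l(110)) / l(80).
= (6,516 − 2) / 30,811 = 6,514 / 30,811 = 0.211418.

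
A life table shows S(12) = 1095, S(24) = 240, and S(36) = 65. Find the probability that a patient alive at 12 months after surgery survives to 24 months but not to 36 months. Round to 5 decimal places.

This is the probability of reaching 24 but not 36, conditional on being alive at 12: (S(24) − S(36)) / S(12).
= (240 − 65) / 1095 = 175 / 1095 = 0.159817.

0.15982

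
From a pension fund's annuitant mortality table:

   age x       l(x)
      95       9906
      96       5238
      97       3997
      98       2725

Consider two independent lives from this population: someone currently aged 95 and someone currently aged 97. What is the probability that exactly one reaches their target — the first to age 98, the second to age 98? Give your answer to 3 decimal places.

0.582

p₁ = l(98)/l(95) = 2725/9906 = 0.275086; p₂ = l(98)/l(97) = 2725/3997 = 0.681761.
P(exactly one) = p₁(1−p₂) + (1−p₁)p₂ = 0.087543 + 0.494218 = 0.581761.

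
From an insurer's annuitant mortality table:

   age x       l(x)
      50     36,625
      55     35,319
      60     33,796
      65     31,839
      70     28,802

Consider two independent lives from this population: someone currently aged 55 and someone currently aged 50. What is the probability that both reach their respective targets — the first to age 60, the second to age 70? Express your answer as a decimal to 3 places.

0.752

p₁ = l(60)/l(55) = 33,796/35,319 = 0.956879; p₂ = l(70)/l(50) = 28,802/36,625 = 0.786403.
P(both) = p₁ × p₂ = 0.956879 × 0.786403 = 0.752493.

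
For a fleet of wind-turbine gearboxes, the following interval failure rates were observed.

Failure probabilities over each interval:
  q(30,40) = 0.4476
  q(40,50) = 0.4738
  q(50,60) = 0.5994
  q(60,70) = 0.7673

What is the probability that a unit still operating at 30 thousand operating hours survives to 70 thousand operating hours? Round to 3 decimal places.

Chaining the interval survival probabilities: (1 − 0.4476) × (1 − 0.4738) × (1 − 0.5994) × (1 − 0.7673).
= 0.5524 × 0.5262 × 0.4006 × 0.2327 = 0.027096.

0.027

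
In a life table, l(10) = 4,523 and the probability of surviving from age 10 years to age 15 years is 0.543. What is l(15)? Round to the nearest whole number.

l(15) = l(10) × p = 4,523 × 0.543 = 2456.

2456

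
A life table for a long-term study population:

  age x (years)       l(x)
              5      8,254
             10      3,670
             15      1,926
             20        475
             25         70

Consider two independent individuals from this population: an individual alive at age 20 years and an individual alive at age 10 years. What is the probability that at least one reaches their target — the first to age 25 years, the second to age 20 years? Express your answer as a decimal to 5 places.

0.25772

p₁ = l(25)/l(20) = 70/475 = 0.147368; p₂ = l(20)/l(10) = 475/3,670 = 0.129428.
P(at least one) = 1 − (1−p₁)(1−p₂) = 1 − 0.852632 × 0.870572 = 0.257722.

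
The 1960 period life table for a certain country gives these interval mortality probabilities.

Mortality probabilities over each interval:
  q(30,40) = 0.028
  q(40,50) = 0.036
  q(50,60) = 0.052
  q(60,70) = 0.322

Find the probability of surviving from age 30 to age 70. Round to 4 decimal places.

Chaining the interval survival probabilities: (1 − 0.028) × (1 − 0.036) × (1 − 0.052) × (1 − 0.322).
= 0.972 × 0.964 × 0.948 × 0.678 = 0.602256.

0.6023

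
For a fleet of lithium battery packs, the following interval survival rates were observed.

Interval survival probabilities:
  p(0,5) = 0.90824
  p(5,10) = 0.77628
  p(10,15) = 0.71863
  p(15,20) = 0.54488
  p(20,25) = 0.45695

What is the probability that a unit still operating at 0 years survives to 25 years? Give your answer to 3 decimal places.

The overall survival probability is 0.90824 × 0.77628 × 0.71863 × 0.54488 × 0.45695.
= 0.126152.

0.126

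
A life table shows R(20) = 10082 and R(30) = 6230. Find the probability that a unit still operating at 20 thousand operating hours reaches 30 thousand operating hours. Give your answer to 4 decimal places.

0.6179

The conditional survival probability is R(30)/R(20) = 6230/10082 = 0.617933.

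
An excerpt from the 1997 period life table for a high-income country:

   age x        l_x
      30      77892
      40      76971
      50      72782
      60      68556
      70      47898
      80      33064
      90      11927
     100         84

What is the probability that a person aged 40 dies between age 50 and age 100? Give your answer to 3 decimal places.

0.944

We want 10|50q40 = (l_50 − l_100)/l_40.
This is the probability of reaching 50 but not 100, conditional on being alive at 40: (l_50 − l_100) / l_40.
= (72782 − 84) / 76971 = 72698 / 76971 = 0.944486.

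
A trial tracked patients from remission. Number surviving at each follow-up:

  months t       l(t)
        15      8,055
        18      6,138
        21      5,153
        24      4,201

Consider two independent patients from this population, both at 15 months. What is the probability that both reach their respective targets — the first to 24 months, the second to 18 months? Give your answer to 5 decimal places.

0.39742

p₁ = l(24)/l(15) = 4,201/8,055 = 0.521539; p₂ = l(18)/l(15) = 6,138/8,055 = 0.762011.
P(both) = p₁ × p₂ = 0.521539 × 0.762011 = 0.397418.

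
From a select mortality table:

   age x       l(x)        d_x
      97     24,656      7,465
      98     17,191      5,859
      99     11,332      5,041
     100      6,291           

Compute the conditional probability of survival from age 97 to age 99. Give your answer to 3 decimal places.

The conditional survival probability is l(99)/l(97) = 11,332/24,656 = 0.459604.

0.460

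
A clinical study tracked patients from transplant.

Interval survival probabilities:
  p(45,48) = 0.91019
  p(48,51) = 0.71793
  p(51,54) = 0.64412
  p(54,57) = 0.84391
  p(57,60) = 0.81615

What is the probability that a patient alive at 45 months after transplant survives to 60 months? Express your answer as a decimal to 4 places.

0.2899

Survival from 45 to 60 is the product of surviving each interval: 0.91019 × 0.71793 × 0.64412 × 0.84391 × 0.81615.
= 0.289899.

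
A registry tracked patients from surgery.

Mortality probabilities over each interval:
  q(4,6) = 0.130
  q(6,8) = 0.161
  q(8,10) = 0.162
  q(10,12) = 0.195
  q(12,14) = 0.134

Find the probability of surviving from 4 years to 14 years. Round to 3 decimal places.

0.426

P(survive 4→14) = (1 − 0.130) × (1 − 0.161) × (1 − 0.162) × (1 − 0.195) × (1 − 0.134).
= 0.870 × 0.839 × 0.838 × 0.805 × 0.866 = 0.426421.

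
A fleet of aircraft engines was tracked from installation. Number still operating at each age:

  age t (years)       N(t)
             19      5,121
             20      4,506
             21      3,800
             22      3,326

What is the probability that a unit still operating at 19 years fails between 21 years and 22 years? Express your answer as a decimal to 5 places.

This is the probability of reaching 21 but not 22, conditional on being operational at 19: (N(21) − N(22)) / N(19).
= (3,800 − 3,326) / 5,121 = 474 / 5,121 = 0.092560.

0.09256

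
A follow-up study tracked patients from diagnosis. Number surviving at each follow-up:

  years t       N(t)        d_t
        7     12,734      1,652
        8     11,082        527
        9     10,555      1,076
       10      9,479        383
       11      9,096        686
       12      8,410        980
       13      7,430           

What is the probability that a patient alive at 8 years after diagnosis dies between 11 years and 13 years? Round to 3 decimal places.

This is the probability of reaching 11 but not 13, conditional on being alive at 8: (N(11) − N(13)) / N(8).
= (9,096 − 7,430) / 11,082 = 1,666 / 11,082 = 0.150334.

0.150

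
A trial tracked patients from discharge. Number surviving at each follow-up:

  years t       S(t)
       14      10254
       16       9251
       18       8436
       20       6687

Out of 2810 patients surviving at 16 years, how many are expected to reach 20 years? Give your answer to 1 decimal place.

The relevant probability is 6687/9251 = 0.722841.
Expected number = 2810 × 0.722841 = 2031.2.

2031.2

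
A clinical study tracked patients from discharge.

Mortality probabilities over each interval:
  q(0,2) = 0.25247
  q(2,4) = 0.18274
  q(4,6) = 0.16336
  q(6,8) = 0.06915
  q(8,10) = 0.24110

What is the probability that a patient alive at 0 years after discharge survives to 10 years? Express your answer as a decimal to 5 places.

Survival from 0 to 10 is the product of surviving each interval: (1 − 0.25247) × (1 − 0.18274) × (1 − 0.16336) × (1 − 0.06915) × (1 − 0.24110).
= 0.74753 × 0.81726 × 0.83664 × 0.93085 × 0.75890 = 0.361070.

0.36107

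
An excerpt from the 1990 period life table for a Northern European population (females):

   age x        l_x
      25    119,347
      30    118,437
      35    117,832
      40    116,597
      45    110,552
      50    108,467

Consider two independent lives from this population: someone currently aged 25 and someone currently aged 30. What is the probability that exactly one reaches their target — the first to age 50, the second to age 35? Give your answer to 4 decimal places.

p₁ = l_50/l_25 = 108,467/119,347 = 0.908837; p₂ = l_35/l_30 = 117,832/118,437 = 0.994892.
P(exactly one) = p₁(1−p₂) + (1−p₁)p₂ = 0.004642 + 0.090697 = 0.095340.

0.0953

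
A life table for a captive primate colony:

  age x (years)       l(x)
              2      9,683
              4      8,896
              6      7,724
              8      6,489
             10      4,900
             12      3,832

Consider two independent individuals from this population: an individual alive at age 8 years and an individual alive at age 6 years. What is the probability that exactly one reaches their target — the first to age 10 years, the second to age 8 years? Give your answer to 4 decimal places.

p₁ = l(10)/l(8) = 4,900/6,489 = 0.755124; p₂ = l(8)/l(6) = 6,489/7,724 = 0.840109.
P(exactly one) = p₁(1−p₂) + (1−p₁)p₂ = 0.120738 + 0.205723 = 0.326460.

0.3265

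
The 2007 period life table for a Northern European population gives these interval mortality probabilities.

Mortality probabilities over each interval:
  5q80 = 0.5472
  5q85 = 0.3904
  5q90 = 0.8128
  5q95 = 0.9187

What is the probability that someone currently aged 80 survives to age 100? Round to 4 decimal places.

0.0042

Survival from 80 to 100 is the product of surviving each interval: (1 − 0.5472) × (1 − 0.3904) × (1 − 0.8128) × (1 − 0.9187).
= 0.4528 × 0.6096 × 0.1872 × 0.0813 = 0.004201.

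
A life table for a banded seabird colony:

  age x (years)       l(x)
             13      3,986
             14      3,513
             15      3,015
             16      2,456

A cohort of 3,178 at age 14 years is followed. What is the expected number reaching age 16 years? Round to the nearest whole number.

The relevant probability is 2,456/3,513 = 0.699118.
Expected number = 3,178 × 0.699118 = 2222.

2222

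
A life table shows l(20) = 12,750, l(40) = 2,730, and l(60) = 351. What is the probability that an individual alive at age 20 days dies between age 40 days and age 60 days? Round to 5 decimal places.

0.18659

This is the probability of reaching 40 but not 60, conditional on being alive at 20: (l(40) − l(60)) / l(20).
= (2,730 − 351) / 12,750 = 2,379 / 12,750 = 0.186588.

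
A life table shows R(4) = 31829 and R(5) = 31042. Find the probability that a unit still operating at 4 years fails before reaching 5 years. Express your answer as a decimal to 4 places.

0.0247

P(fail before 5 | operational at 4) = 1 − R(5)/R(4) = 1 − 31042/31829 = (787)/31829 = 0.024726.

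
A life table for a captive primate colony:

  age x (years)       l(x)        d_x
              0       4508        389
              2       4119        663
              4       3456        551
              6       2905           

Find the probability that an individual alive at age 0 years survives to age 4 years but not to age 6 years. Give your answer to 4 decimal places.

0.1222

This is the probability of reaching 4 but not 6, conditional on being alive at 0: (l(4) − l(6)) / l(0).
= (3456 − 2905) / 4508 = 551 / 4508 = 0.122227.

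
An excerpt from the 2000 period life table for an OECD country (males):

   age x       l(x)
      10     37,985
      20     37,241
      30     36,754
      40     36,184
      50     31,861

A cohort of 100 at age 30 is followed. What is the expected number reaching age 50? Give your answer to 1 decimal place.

86.7

The relevant probability is 31,861/36,754 = 0.866872.
Expected number = 100 × 0.866872 = 86.7.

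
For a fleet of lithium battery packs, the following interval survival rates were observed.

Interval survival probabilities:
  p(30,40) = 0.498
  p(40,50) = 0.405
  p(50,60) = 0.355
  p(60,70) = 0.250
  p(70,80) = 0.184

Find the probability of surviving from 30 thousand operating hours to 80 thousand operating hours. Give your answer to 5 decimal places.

P(survive 30→80) = 0.498 × 0.405 × 0.355 × 0.250 × 0.184.
= 0.003294.

0.00329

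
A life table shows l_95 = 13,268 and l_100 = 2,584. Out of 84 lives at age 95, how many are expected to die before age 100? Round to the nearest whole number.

The relevant probability is 1 − 2,584/13,268 = 0.805246.
Expected number = 84 × 0.805246 = 68.

68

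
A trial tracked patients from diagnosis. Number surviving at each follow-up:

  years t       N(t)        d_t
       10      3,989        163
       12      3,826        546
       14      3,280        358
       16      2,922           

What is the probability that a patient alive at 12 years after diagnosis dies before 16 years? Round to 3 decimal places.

P(die before 16 | alive at 12) = 1 − N(16)/N(12) = 1 − 2,922/3,826 = (904)/3,826 = 0.236278.

0.236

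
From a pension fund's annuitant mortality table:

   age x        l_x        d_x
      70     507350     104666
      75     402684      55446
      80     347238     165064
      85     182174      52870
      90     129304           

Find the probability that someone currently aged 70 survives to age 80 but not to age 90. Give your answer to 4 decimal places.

We want 10|10q70 = (l_80 − l_90)/l_70.
This is the probability of reaching 80 but not 90, conditional on being alive at 70: (l_80 − l_90) / l_70.
= (347238 − 129304) / 507350 = 217934 / 507350 = 0.429554.

0.4296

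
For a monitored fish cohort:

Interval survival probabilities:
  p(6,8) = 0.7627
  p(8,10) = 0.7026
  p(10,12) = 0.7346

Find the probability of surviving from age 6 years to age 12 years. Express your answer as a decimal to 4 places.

Survival from 6 to 12 is the product of surviving each interval: 0.7627 × 0.7026 × 0.7346.
= 0.393652.

0.3937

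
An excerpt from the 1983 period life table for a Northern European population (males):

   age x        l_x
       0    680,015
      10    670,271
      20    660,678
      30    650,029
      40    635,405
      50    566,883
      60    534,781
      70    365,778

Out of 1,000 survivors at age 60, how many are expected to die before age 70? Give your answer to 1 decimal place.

The relevant probability is 1 − 365,778/534,781 = 0.316023.
Expected number = 1,000 × 0.316023 = 316.0.

316.0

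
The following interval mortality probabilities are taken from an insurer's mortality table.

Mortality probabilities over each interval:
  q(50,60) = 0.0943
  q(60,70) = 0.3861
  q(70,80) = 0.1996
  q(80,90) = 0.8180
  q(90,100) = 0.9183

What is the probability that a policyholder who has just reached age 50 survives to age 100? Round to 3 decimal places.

Chaining the interval survival probabilities: (1 − 0.0943) × (1 − 0.3861) × (1 − 0.1996) × (1 − 0.8180) × (1 − 0.9183).
= 0.9057 × 0.6139 × 0.8004 × 0.1820 × 0.0817 = 0.006617.

0.007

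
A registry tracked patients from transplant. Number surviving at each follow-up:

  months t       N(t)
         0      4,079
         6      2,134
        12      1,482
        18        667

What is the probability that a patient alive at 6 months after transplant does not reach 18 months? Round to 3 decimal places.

0.687

P(die before 18 | alive at 6) = 1 − N(18)/N(6) = 1 − 667/2,134 = (1,467)/2,134 = 0.687441.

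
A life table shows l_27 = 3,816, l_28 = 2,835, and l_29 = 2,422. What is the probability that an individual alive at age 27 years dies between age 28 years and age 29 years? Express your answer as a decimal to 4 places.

This is the probability of reaching 28 but not 29, conditional on being alive at 27: (l_28 − l_29) / l_27.
= (2,835 − 2,422) / 3,816 = 413 / 3,816 = 0.108229.

0.1082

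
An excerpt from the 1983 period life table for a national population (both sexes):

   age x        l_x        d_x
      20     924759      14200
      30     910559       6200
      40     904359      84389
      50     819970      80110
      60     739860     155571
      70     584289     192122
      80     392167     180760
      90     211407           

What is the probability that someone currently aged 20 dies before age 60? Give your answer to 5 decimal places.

0.19994

P(die before 60 | alive at 20) = 1 − l_60/l_20 = 1 − 739860/924759 = (184899)/924759 = 0.199943.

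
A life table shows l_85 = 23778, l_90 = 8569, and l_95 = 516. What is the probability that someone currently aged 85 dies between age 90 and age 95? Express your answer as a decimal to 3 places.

0.339

We want 5|5q85 = (l_90 − l_95)/l_85.
This is the probability of reaching 90 but not 95, conditional on being alive at 85: (l_90 − l_95) / l_85.
= (8569 − 516) / 23778 = 8053 / 23778 = 0.338674.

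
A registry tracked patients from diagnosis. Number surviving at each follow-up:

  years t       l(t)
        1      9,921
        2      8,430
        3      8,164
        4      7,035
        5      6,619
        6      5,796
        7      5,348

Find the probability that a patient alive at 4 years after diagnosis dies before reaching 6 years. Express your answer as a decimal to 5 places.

0.17612

P(die before 6 | alive at 4) = 1 − l(6)/l(4) = 1 − 5,796/7,035 = (1,239)/7,035 = 0.176119.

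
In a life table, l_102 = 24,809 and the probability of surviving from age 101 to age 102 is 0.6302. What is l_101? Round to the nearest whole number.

l_101 = l_102 / p = 24,809 / 0.6302 = 39367.

39367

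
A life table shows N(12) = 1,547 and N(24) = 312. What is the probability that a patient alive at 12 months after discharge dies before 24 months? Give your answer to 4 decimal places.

0.7983

P(die before 24 | alive at 12) = 1 − N(24)/N(12) = 1 − 312/1,547 = (1,235)/1,547 = 0.798319.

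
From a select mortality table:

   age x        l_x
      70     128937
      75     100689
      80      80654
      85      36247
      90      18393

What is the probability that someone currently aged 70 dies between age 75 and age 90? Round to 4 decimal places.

We want 5|15q70 = (l_75 − l_90)/l_70.
This is the probability of reaching 75 but not 90, conditional on being alive at 70: (l_75 − l_90) / l_70.
= (100689 − 18393) / 128937 = 82296 / 128937 = 0.638265.

0.6383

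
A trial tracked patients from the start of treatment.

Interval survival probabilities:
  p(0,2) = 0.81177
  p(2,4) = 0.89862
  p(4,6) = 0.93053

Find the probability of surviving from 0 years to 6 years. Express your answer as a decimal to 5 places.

The overall survival probability is 0.81177 × 0.89862 × 0.93053.
= 0.678796.

0.67880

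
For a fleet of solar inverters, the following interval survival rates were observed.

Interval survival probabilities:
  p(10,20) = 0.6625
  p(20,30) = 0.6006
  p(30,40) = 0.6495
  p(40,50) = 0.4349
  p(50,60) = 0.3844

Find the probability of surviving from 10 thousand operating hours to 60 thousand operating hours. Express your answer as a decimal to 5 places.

P(survive 10→60) = 0.6625 × 0.6006 × 0.6495 × 0.4349 × 0.3844.
= 0.043204.

0.04320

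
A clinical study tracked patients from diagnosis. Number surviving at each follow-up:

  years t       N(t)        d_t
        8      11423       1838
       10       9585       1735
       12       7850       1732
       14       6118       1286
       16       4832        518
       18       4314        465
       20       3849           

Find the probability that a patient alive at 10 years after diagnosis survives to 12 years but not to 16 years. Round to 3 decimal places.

0.315

This is the probability of reaching 12 but not 16, conditional on being alive at 10: (N(12) − N(16)) / N(10).
= (7850 − 4832) / 9585 = 3018 / 9585 = 0.314867.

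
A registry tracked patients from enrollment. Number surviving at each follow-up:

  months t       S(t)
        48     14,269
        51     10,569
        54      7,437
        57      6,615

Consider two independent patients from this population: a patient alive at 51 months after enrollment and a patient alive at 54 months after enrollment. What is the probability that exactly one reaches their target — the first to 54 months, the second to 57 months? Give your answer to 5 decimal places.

0.34136

p₁ = S(54)/S(51) = 7,437/10,569 = 0.703662; p₂ = S(57)/S(54) = 6,615/7,437 = 0.889472.
P(exactly one) = p₁(1−p₂) + (1−p₁)p₂ = 0.077774 + 0.263584 = 0.341359.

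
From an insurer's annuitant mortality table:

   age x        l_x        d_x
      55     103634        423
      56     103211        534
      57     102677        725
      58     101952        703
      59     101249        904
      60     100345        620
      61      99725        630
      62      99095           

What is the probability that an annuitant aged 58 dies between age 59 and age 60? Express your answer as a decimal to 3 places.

This is the probability of reaching 59 but not 60, conditional on being alive at 58: (l_59 − l_60) / l_58.
= (101249 − 100345) / 101952 = 904 / 101952 = 0.008867.

0.009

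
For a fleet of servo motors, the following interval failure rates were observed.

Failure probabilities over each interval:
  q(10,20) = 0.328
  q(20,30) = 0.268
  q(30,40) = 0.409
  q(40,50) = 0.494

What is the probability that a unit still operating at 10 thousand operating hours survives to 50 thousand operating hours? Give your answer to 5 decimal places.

0.14710

The overall survival probability is (1 − 0.328) × (1 − 0.268) × (1 − 0.409) × (1 − 0.494).
= 0.672 × 0.732 × 0.591 × 0.506 = 0.147102.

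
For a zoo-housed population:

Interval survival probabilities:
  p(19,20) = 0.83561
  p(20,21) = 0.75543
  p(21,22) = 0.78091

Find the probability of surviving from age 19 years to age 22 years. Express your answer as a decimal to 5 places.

0.49295

Chaining the interval survival probabilities: 0.83561 × 0.75543 × 0.78091.
= 0.492945.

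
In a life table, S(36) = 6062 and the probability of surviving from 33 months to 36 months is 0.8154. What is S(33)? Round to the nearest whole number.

S(33) = S(36) / p = 6062 / 0.8154 = 7434.

7434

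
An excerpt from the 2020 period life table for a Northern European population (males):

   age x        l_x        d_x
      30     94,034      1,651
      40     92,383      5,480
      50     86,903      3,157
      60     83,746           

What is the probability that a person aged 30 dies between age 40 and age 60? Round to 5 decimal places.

We want 10|20q30 = (l_40 − l_60)/l_30.
This is the probability of reaching 40 but not 60, conditional on being alive at 30: (l_40 − l_60) / l_30.
= (92,383 − 83,746) / 94,034 = 8,637 / 94,034 = 0.091850.

0.09185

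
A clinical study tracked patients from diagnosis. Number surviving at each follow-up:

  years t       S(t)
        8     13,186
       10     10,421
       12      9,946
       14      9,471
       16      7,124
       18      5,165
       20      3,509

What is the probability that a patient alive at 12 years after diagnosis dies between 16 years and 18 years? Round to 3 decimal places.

0.197

This is the probability of reaching 16 but not 18, conditional on being alive at 12: (S(16) − S(18)) / S(12).
= (7,124 − 5,165) / 9,946 = 1,959 / 9,946 = 0.196964.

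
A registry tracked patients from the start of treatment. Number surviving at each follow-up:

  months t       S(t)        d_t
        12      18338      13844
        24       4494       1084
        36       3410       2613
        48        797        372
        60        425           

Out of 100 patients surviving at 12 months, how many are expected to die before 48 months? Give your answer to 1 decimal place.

The relevant probability is 1 − 797/18338 = 0.956538.
Expected number = 100 × 0.956538 = 95.7.

95.7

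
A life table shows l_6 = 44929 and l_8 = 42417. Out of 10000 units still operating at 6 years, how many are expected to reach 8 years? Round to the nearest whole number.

9441

The relevant probability is 42417/44929 = 0.944090.
Expected number = 10000 × 0.944090 = 9441.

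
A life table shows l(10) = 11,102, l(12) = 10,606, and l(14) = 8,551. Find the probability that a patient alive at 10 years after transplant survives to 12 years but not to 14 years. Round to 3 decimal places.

This is the probability of reaching 12 but not 14, conditional on being alive at 10: (l(12) − l(14)) / l(10).
= (10,606 − 8,551) / 11,102 = 2,055 / 11,102 = 0.185102.

0.185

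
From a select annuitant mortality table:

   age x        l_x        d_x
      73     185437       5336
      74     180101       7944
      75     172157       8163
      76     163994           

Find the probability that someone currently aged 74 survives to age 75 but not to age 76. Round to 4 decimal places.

0.0453

We want 1|1q74 = (l_75 − l_76)/l_74.
This is the probability of reaching 75 but not 76, conditional on being alive at 74: (l_75 − l_76) / l_74.
= (172157 − 163994) / 180101 = 8163 / 180101 = 0.045325.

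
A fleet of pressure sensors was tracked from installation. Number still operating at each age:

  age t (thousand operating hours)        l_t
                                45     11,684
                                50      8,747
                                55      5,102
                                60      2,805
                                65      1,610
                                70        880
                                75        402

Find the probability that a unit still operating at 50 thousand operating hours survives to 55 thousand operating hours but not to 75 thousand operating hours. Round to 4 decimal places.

0.5373

This is the probability of reaching 55 but not 75, conditional on being operational at 50: (l_55 − l_75) / l_50.
= (5,102 − 402) / 8,747 = 4,700 / 8,747 = 0.537327.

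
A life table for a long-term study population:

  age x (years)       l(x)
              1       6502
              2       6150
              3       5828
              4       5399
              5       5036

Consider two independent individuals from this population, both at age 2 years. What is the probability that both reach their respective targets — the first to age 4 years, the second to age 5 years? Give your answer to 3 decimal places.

p₁ = l(4)/l(2) = 5399/6150 = 0.877886; p₂ = l(5)/l(2) = 5036/6150 = 0.818862.
P(both) = p₁ × p₂ = 0.877886 × 0.818862 = 0.718867.

0.719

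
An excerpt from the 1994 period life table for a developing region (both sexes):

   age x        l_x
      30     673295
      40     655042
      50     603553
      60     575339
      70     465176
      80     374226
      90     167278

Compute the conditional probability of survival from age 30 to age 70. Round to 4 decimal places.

0.6909

We want 40p30 = l_70/l_30.
The conditional survival probability is l_70/l_30 = 465176/673295 = 0.690895.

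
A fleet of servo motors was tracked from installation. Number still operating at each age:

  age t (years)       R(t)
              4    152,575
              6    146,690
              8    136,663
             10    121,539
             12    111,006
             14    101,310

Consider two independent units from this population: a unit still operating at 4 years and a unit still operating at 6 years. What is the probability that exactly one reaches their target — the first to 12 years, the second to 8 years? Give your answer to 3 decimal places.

0.304

p₁ = R(12)/R(4) = 111,006/152,575 = 0.727550; p₂ = R(8)/R(6) = 136,663/146,690 = 0.931645.
P(exactly one) = p₁(1−p₂) + (1−p₁)p₂ = 0.049732 + 0.253827 = 0.303558.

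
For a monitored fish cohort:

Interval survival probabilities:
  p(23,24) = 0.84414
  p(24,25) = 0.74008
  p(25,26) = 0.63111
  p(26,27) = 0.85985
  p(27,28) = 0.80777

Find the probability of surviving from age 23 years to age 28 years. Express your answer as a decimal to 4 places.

P(survive 23→28) = 0.84414 × 0.74008 × 0.63111 × 0.85985 × 0.80777.
= 0.273847.

0.2738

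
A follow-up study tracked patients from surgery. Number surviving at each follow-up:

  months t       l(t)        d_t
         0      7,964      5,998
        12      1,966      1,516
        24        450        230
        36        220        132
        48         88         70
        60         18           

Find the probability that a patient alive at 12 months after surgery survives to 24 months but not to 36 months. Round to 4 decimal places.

0.1170

This is the probability of reaching 24 but not 36, conditional on being alive at 12: (l(24) − l(36)) / l(12).
= (450 − 220) / 1,966 = 230 / 1,966 = 0.116989.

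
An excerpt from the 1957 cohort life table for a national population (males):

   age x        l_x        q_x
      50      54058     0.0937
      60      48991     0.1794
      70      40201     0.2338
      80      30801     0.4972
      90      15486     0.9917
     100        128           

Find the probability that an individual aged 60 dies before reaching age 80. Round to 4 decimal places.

0.3713

P(die before 80 | alive at 60) = 1 − l_80/l_60 = 1 − 30801/48991 = (18190)/48991 = 0.371293.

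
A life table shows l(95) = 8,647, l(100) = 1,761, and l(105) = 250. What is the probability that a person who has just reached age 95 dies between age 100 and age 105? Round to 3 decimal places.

0.175

This is the probability of reaching 100 but not 105, conditional on being alive at 95: (l(100) − l(105)) / l(95).
= (1,761 − 250) / 8,647 = 1,511 / 8,647 = 0.174743.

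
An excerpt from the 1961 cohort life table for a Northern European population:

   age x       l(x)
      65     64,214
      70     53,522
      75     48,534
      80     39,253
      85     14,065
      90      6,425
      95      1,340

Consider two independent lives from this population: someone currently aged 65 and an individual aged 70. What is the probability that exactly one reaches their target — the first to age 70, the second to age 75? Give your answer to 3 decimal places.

p₁ = l(70)/l(65) = 53,522/64,214 = 0.833494; p₂ = l(75)/l(70) = 48,534/53,522 = 0.906805.
P(exactly one) = p₁(1−p₂) + (1−p₁)p₂ = 0.077677 + 0.150988 = 0.228666.

0.229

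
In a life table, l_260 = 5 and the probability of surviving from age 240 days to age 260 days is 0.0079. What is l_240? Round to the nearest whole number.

633

l_240 = l_260 / p = 5 / 0.0079 = 633.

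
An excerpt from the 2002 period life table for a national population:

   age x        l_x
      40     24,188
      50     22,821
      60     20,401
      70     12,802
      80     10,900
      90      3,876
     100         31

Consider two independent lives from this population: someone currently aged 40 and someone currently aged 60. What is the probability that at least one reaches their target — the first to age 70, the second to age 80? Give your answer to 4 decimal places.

p₁ = l_70/l_40 = 12,802/24,188 = 0.529271; p₂ = l_80/l_60 = 10,900/20,401 = 0.534288.
P(at least one) = 1 − (1−p₁)(1−p₂) = 1 − 0.470729 × 0.465712 = 0.780776.

0.7808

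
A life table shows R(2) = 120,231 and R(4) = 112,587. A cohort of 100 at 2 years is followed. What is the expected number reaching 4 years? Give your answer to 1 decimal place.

The relevant probability is 112,587/120,231 = 0.936422.
Expected number = 100 × 0.936422 = 93.6.

93.6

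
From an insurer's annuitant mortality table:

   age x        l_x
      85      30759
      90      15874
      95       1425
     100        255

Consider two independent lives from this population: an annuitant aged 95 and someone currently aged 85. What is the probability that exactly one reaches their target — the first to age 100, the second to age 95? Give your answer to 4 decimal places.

p₁ = l_100/l_95 = 255/1425 = 0.178947; p₂ = l_95/l_85 = 1425/30759 = 0.046328.
P(exactly one) = p₁(1−p₂) + (1−p₁)p₂ = 0.170657 + 0.038038 = 0.208694.

0.2087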